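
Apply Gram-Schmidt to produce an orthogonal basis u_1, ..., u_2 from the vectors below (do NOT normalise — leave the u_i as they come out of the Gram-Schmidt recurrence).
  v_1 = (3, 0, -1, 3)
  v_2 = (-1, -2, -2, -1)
Orthogonal basis:
  u_1 = (3, 0, -1, 3)
  u_2 = (-7/19, -2, -42/19, -7/19)

Apply the Gram-Schmidt recurrence
  u_1 = v_1
  u_i = v_i − Σ_{j<i} ((v_i · u_j) / (u_j · u_j)) · u_j.

Step by step this gives:
  u_1 = (3, 0, -1, 3)
  u_2 = (-7/19, -2, -42/19, -7/19)

Orthogonality check:
  u_2 · u_1 = 0 (should be 0)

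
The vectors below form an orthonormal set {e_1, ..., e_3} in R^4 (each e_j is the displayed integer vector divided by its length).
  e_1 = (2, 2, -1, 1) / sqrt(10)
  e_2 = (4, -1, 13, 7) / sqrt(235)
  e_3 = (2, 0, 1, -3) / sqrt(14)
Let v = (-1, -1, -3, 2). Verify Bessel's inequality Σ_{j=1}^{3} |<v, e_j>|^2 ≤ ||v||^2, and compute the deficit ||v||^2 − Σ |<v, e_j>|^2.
Σ |<v, e_j>|^2 = 3974/329; ||v||^2 = 15; deficit = 961/329

Write each e_j = u_j / sqrt(<u_j, u_j>) where u_j is the displayed integer vector. Then <v, e_j> = <v, u_j> / sqrt(<u_j, u_j>), so |<v, e_j>|^2 = <v, u_j>^2 / <u_j, u_j>.
Coefficients: <v, e_1> = 1/sqrt(10), <v, e_2> = -28/sqrt(235), <v, e_3> = -11/sqrt(14).
Square and sum: Σ |<v, e_j>|^2 = 3974/329.
Compute ||v||^2 = v·v = 15.
Deficit = 15 − 3974/329 = 961/329 ≥ 0, confirming Bessel's inequality. (The deficit equals ||v − Σ <v,e_j> e_j||^2, the squared distance from v to span{e_j}.)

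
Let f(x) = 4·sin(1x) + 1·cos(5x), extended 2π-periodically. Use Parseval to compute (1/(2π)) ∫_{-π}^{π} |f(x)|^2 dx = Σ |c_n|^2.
Σ |c_n|^2 = 17/2

Expand |f|^2 and use orthogonality of {sin(nx), cos(mx)} on [-π, π]:
  ∫_{-π}^{π} sin(nx)^2 dx = π, ∫ cos(mx)^2 dx = π, and cross terms integrate to 0.
So ∫_{-π}^{π} f(x)^2 dx = 4^2 · π + 1^2 · π = (16 + 1)π.
Divide by 2π: (16 + 1)/2 = 17/2.
By Parseval, this equals Σ |c_n|^2.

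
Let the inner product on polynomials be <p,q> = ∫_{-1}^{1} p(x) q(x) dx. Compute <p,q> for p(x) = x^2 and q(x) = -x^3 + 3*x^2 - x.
<p,q> = 6/5

Expand the product: p(x)·q(x) = -x^5 + 3*x^4 - x^3.
∫_{-1}^{1} of each monomial x^k gives [2/(k+1) if k even, 0 if k odd]. Integrating term-by-term (or equivalently evaluating the antiderivative F(x) = -x^6/6 + 3*x^5/5 - x^4/4 at the endpoints):
  F(1) − F(−1) = 11/60 − (-61/60) = 6/5.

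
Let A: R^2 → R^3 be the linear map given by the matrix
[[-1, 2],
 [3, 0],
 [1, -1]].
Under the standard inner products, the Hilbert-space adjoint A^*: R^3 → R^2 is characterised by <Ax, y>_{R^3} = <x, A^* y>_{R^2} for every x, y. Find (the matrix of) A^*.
A^* = A^T =
[[-1, 3, 1],
 [2, 0, -1]]

For real matrices with standard dot products, the defining identity <Ax, y> = <x, A^* y> gives (Ax)^T y = x^T (A^*) y, i.e. x^T A^T y = x^T (A^*) y. Since this holds for all x, y, we must have A^* = A^T. Therefore
A^* =
[[-1, 3, 1],
 [2, 0, -1]].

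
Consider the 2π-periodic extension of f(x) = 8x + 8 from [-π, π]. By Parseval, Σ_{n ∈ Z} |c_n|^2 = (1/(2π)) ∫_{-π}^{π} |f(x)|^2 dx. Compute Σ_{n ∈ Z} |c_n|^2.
Σ |c_n|^2 = 64π^2/3 + 64

Expand and integrate term by term over [-π, π]:
  ∫ (8x)^2 dx = 64·(2π^3/3); ∫ 2·8·(8)·x dx = 0 (odd integrand); ∫ 8^2 dx = 64·2π.
So (1/(2π)) ∫_{-π}^{π} (8x + 8)^2 dx = 64π^2/3 + 64 = 64π^2/3 + 64.
Parseval ⇒ Σ |c_n|^2 = 64π^2/3 + 64.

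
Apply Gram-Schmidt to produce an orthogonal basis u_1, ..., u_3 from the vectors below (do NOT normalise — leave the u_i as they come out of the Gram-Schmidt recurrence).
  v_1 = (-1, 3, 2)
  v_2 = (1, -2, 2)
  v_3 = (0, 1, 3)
Orthogonal basis:
  u_1 = (-1, 3, 2)
  u_2 = (11/14, -19/14, 17/7)
  u_3 = (10/117, 4/117, -1/117)

Apply the Gram-Schmidt recurrence
  u_1 = v_1
  u_i = v_i − Σ_{j<i} ((v_i · u_j) / (u_j · u_j)) · u_j.

Step by step this gives:
  u_1 = (-1, 3, 2)
  u_2 = (11/14, -19/14, 17/7)
  u_3 = (10/117, 4/117, -1/117)

Orthogonality check:
  u_2 · u_1 = 0 (should be 0)
  u_3 · u_1 = 0 (should be 0)
  u_3 · u_2 = 0 (should be 0)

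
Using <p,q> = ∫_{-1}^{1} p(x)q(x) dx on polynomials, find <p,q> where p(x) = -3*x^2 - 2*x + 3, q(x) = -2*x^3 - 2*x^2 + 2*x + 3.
<p,q> = 28/3

Expand the product: p(x)·q(x) = 6*x^5 + 10*x^4 - 8*x^3 - 19*x^2 + 9.
∫_{-1}^{1} of each monomial x^k gives [2/(k+1) if k even, 0 if k odd]. Integrating term-by-term (or equivalently evaluating the antiderivative F(x) = x^6 + 2*x^5 - 2*x^4 - 19*x^3/3 + 9*x at the endpoints):
  F(1) − F(−1) = 11/3 − (-17/3) = 28/3.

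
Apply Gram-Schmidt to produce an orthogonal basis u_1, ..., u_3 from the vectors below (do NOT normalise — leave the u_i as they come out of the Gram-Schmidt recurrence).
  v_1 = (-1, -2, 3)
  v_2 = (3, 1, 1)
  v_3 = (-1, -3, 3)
Orthogonal basis:
  u_1 = (-1, -2, 3)
  u_2 = (20/7, 5/7, 10/7)
  u_3 = (1/3, -2/3, -1/3)

Apply the Gram-Schmidt recurrence
  u_1 = v_1
  u_i = v_i − Σ_{j<i} ((v_i · u_j) / (u_j · u_j)) · u_j.

Step by step this gives:
  u_1 = (-1, -2, 3)
  u_2 = (20/7, 5/7, 10/7)
  u_3 = (1/3, -2/3, -1/3)

Orthogonality check:
  u_2 · u_1 = 0 (should be 0)
  u_3 · u_1 = 0 (should be 0)
  u_3 · u_2 = 0 (should be 0)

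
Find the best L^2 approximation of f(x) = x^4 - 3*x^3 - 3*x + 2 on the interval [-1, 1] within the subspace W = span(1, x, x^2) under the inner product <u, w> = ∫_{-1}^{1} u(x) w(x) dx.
g(x) = 6*x^2/7 - 24*x/5 + 67/35

The best approximation g ∈ W is the orthogonal projection of f onto W. Writing g = a_0 + a_1 x + a_2 x^2, the coefficients solve the normal equations G · a = b where
  G_{ij} = <φ_i, φ_j> and b_i = <f, φ_i>, with φ_0 = 1, φ_1 = x, φ_2 = x^2.
G =
  [2, 0, 2/3]
  [0, 2/3, 0]
  [2/3, 0, 2/5],
b = (22/5, -16/5, 34/21).
Solving gives a_0 = 67/35, a_1 = -24/5, a_2 = 6/7, so
  g(x) = 6*x^2/7 - 24*x/5 + 67/35.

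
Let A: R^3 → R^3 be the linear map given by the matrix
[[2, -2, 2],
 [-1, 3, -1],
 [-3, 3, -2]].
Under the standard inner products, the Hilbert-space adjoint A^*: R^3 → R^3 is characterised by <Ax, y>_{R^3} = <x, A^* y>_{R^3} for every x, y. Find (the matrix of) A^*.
A^* = A^T =
[[2, -1, -3],
 [-2, 3, 3],
 [2, -1, -2]]

For real matrices with standard dot products, the defining identity <Ax, y> = <x, A^* y> gives (Ax)^T y = x^T (A^*) y, i.e. x^T A^T y = x^T (A^*) y. Since this holds for all x, y, we must have A^* = A^T. Therefore
A^* =
[[2, -1, -3],
 [-2, 3, 3],
 [2, -1, -2]].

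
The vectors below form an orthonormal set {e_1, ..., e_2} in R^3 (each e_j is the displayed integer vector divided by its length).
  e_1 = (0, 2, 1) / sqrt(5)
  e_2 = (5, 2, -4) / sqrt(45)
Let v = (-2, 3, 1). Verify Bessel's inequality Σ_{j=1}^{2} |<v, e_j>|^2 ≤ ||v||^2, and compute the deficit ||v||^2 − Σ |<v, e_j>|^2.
Σ |<v, e_j>|^2 = 101/9; ||v||^2 = 14; deficit = 25/9

Write each e_j = u_j / sqrt(<u_j, u_j>) where u_j is the displayed integer vector. Then <v, e_j> = <v, u_j> / sqrt(<u_j, u_j>), so |<v, e_j>|^2 = <v, u_j>^2 / <u_j, u_j>.
Coefficients: <v, e_1> = 7/sqrt(5), <v, e_2> = -8/sqrt(45).
Square and sum: Σ |<v, e_j>|^2 = 101/9.
Compute ||v||^2 = v·v = 14.
Deficit = 14 − 101/9 = 25/9 ≥ 0, confirming Bessel's inequality. (The deficit equals ||v − Σ <v,e_j> e_j||^2, the squared distance from v to span{e_j}.)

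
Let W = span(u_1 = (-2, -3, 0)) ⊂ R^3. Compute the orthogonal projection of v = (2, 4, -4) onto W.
proj_W(v) = (32/13, 48/13, 0)

Set up U = [u_1 | ... | u_1] ∈ R^(3×1). The projector onto W = col(U) is P = U (U^T U)^(-1) U^T.
Compute U^T U =
  [13],
and U^T v = (-16).
Solve U^T U · c = U^T v for the coefficients: c = (-16/13). The projection is proj_W(v) = U c.
Check: (v - proj_W(v)) · u_1 = 0  (should be 0).
Result: proj_W(v) = (32/13, 48/13, 0).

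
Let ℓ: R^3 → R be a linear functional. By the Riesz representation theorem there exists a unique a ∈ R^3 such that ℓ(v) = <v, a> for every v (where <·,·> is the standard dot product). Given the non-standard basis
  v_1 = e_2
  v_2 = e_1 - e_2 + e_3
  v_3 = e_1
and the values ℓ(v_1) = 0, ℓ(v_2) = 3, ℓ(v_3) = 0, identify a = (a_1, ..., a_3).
a = (0, 0, 3)

Write a = (a_1, ..., a_3) in the standard basis. For each basis vector v_i, ℓ(v_i) = <v_i, a> is a linear equation in the a_j's. Collect the n equations into a matrix system V a = ℓ, where row i of V is v_i (expressed in the standard basis). Since V is invertible (lower-triangular with 1s on the diagonal, up to permutation), solve by back-substitution:
  V =
[[0, 1, 0],
 [1, -1, 1],
 [1, 0, 0]]
  V a = (0, 3, 0)
Solving gives a = (0, 0, 3).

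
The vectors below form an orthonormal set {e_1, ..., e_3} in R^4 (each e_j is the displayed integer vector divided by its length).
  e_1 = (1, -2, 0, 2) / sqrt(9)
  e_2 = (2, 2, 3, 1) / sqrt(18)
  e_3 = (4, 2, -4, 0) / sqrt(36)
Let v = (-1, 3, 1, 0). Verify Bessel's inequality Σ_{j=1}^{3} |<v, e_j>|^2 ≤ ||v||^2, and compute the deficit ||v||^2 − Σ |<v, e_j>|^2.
Σ |<v, e_j>|^2 = 149/18; ||v||^2 = 11; deficit = 49/18

Write each e_j = u_j / sqrt(<u_j, u_j>) where u_j is the displayed integer vector. Then <v, e_j> = <v, u_j> / sqrt(<u_j, u_j>), so |<v, e_j>|^2 = <v, u_j>^2 / <u_j, u_j>.
Coefficients: <v, e_1> = -7/sqrt(9), <v, e_2> = 7/sqrt(18), <v, e_3> = -2/sqrt(36).
Square and sum: Σ |<v, e_j>|^2 = 149/18.
Compute ||v||^2 = v·v = 11.
Deficit = 11 − 149/18 = 49/18 ≥ 0, confirming Bessel's inequality. (The deficit equals ||v − Σ <v,e_j> e_j||^2, the squared distance from v to span{e_j}.)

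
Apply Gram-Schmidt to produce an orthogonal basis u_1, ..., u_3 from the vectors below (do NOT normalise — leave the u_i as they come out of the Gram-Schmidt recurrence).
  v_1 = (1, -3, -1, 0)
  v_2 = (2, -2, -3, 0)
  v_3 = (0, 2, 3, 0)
Orthogonal basis:
  u_1 = (1, -3, -1, 0)
  u_2 = (1, 1, -2, 0)
  u_3 = (49/33, 7/33, 28/33, 0)

Apply the Gram-Schmidt recurrence
  u_1 = v_1
  u_i = v_i − Σ_{j<i} ((v_i · u_j) / (u_j · u_j)) · u_j.

Step by step this gives:
  u_1 = (1, -3, -1, 0)
  u_2 = (1, 1, -2, 0)
  u_3 = (49/33, 7/33, 28/33, 0)

Orthogonality check:
  u_2 · u_1 = 0 (should be 0)
  u_3 · u_1 = 0 (should be 0)
  u_3 · u_2 = 0 (should be 0)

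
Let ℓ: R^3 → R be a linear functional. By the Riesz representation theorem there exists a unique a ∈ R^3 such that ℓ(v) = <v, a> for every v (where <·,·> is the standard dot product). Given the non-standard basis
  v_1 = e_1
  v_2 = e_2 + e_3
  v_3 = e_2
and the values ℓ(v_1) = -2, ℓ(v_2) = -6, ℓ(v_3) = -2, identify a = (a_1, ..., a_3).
a = (-2, -2, -4)

Write a = (a_1, ..., a_3) in the standard basis. For each basis vector v_i, ℓ(v_i) = <v_i, a> is a linear equation in the a_j's. Collect the n equations into a matrix system V a = ℓ, where row i of V is v_i (expressed in the standard basis). Since V is invertible (lower-triangular with 1s on the diagonal, up to permutation), solve by back-substitution:
  V =
[[1, 0, 0],
 [0, 1, 1],
 [0, 1, 0]]
  V a = (-2, -6, -2)
Solving gives a = (-2, -2, -4).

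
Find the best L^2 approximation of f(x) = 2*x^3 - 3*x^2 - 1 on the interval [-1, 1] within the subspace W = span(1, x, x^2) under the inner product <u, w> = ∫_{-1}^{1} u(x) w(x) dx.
g(x) = -3*x^2 + 6*x/5 - 1

The best approximation g ∈ W is the orthogonal projection of f onto W. Writing g = a_0 + a_1 x + a_2 x^2, the coefficients solve the normal equations G · a = b where
  G_{ij} = <φ_i, φ_j> and b_i = <f, φ_i>, with φ_0 = 1, φ_1 = x, φ_2 = x^2.
G =
  [2, 0, 2/3]
  [0, 2/3, 0]
  [2/3, 0, 2/5],
b = (-4, 4/5, -28/15).
Solving gives a_0 = -1, a_1 = 6/5, a_2 = -3, so
  g(x) = -3*x^2 + 6*x/5 - 1.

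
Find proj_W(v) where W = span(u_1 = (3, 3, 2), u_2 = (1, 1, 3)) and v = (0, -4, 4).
proj_W(v) = (-2, -2, 4)

Set up U = [u_1 | ... | u_2] ∈ R^(3×2). The projector onto W = col(U) is P = U (U^T U)^(-1) U^T.
Compute U^T U =
  [22, 12]
  [12, 11],
and U^T v = (-4, 8).
Solve U^T U · c = U^T v for the coefficients: c = (-10/7, 16/7). The projection is proj_W(v) = U c.
Check: (v - proj_W(v)) · u_1 = 0  (should be 0).
Check: (v - proj_W(v)) · u_2 = 0  (should be 0).
Result: proj_W(v) = (-2, -2, 4).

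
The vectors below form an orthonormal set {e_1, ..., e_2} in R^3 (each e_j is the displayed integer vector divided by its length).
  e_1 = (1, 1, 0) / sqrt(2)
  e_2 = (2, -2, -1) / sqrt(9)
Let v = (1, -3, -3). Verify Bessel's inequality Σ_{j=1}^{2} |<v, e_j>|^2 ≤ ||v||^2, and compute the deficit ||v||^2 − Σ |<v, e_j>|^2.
Σ |<v, e_j>|^2 = 139/9; ||v||^2 = 19; deficit = 32/9

Write each e_j = u_j / sqrt(<u_j, u_j>) where u_j is the displayed integer vector. Then <v, e_j> = <v, u_j> / sqrt(<u_j, u_j>), so |<v, e_j>|^2 = <v, u_j>^2 / <u_j, u_j>.
Coefficients: <v, e_1> = -2/sqrt(2), <v, e_2> = 11/sqrt(9).
Square and sum: Σ |<v, e_j>|^2 = 139/9.
Compute ||v||^2 = v·v = 19.
Deficit = 19 − 139/9 = 32/9 ≥ 0, confirming Bessel's inequality. (The deficit equals ||v − Σ <v,e_j> e_j||^2, the squared distance from v to span{e_j}.)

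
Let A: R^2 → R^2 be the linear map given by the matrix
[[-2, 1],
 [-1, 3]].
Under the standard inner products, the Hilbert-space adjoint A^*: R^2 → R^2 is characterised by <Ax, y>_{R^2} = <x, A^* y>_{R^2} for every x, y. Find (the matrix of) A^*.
A^* = A^T =
[[-2, -1],
 [1, 3]]

For real matrices with standard dot products, the defining identity <Ax, y> = <x, A^* y> gives (Ax)^T y = x^T (A^*) y, i.e. x^T A^T y = x^T (A^*) y. Since this holds for all x, y, we must have A^* = A^T. Therefore
A^* =
[[-2, -1],
 [1, 3]].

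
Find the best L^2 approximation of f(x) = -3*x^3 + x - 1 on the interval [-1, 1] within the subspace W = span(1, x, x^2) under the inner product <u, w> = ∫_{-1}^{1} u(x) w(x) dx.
g(x) = -4*x/5 - 1

The best approximation g ∈ W is the orthogonal projection of f onto W. Writing g = a_0 + a_1 x + a_2 x^2, the coefficients solve the normal equations G · a = b where
  G_{ij} = <φ_i, φ_j> and b_i = <f, φ_i>, with φ_0 = 1, φ_1 = x, φ_2 = x^2.
G =
  [2, 0, 2/3]
  [0, 2/3, 0]
  [2/3, 0, 2/5],
b = (-2, -8/15, -2/3).
Solving gives a_0 = -1, a_1 = -4/5, a_2 = 0, so
  g(x) = -4*x/5 - 1.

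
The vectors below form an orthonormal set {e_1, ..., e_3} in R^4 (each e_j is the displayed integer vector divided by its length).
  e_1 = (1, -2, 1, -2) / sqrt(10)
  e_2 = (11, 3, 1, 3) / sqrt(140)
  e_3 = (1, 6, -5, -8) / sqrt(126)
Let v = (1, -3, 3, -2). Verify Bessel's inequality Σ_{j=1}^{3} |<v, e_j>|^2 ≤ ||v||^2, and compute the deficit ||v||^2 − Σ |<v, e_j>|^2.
Σ |<v, e_j>|^2 = 779/36; ||v||^2 = 23; deficit = 49/36

Write each e_j = u_j / sqrt(<u_j, u_j>) where u_j is the displayed integer vector. Then <v, e_j> = <v, u_j> / sqrt(<u_j, u_j>), so |<v, e_j>|^2 = <v, u_j>^2 / <u_j, u_j>.
Coefficients: <v, e_1> = 14/sqrt(10), <v, e_2> = -1/sqrt(140), <v, e_3> = -16/sqrt(126).
Square and sum: Σ |<v, e_j>|^2 = 779/36.
Compute ||v||^2 = v·v = 23.
Deficit = 23 − 779/36 = 49/36 ≥ 0, confirming Bessel's inequality. (The deficit equals ||v − Σ <v,e_j> e_j||^2, the squared distance from v to span{e_j}.)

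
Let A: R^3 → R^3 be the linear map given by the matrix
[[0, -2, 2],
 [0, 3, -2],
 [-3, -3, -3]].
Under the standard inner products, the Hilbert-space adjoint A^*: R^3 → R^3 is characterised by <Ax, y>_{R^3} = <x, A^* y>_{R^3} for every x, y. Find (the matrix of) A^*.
A^* = A^T =
[[0, 0, -3],
 [-2, 3, -3],
 [2, -2, -3]]

For real matrices with standard dot products, the defining identity <Ax, y> = <x, A^* y> gives (Ax)^T y = x^T (A^*) y, i.e. x^T A^T y = x^T (A^*) y. Since this holds for all x, y, we must have A^* = A^T. Therefore
A^* =
[[0, 0, -3],
 [-2, 3, -3],
 [2, -2, -3]].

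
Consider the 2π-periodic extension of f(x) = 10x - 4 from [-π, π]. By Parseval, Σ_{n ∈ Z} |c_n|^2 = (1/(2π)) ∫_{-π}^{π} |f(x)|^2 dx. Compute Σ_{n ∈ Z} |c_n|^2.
Σ |c_n|^2 = 100π^2/3 + 16

Expand and integrate term by term over [-π, π]:
  ∫ (10x)^2 dx = 100·(2π^3/3); ∫ 2·10·(-4)·x dx = 0 (odd integrand); ∫ (-4)^2 dx = 16·2π.
So (1/(2π)) ∫_{-π}^{π} (10x - 4)^2 dx = 100π^2/3 + 16 = 100π^2/3 + 16.
Parseval ⇒ Σ |c_n|^2 = 100π^2/3 + 16.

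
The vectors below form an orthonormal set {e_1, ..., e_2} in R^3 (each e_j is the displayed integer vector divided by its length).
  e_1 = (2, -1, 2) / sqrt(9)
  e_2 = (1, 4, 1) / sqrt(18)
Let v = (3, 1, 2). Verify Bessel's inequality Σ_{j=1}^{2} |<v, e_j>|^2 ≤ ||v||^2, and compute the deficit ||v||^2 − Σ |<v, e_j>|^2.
Σ |<v, e_j>|^2 = 27/2; ||v||^2 = 14; deficit = 1/2

Write each e_j = u_j / sqrt(<u_j, u_j>) where u_j is the displayed integer vector. Then <v, e_j> = <v, u_j> / sqrt(<u_j, u_j>), so |<v, e_j>|^2 = <v, u_j>^2 / <u_j, u_j>.
Coefficients: <v, e_1> = 9/sqrt(9), <v, e_2> = 9/sqrt(18).
Square and sum: Σ |<v, e_j>|^2 = 27/2.
Compute ||v||^2 = v·v = 14.
Deficit = 14 − 27/2 = 1/2 ≥ 0, confirming Bessel's inequality. (The deficit equals ||v − Σ <v,e_j> e_j||^2, the squared distance from v to span{e_j}.)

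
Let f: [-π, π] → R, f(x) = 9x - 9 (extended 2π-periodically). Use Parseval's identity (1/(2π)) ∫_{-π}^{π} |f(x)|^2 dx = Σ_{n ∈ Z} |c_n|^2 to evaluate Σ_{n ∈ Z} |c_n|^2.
Σ |c_n|^2 = 27π^2 + 81

Expand and integrate term by term over [-π, π]:
  ∫ (9x)^2 dx = 81·(2π^3/3); ∫ 2·9·(-9)·x dx = 0 (odd integrand); ∫ (-9)^2 dx = 81·2π.
So (1/(2π)) ∫_{-π}^{π} (9x - 9)^2 dx = 81π^2/3 + 81 = 27π^2 + 81.
Parseval ⇒ Σ |c_n|^2 = 27π^2 + 81.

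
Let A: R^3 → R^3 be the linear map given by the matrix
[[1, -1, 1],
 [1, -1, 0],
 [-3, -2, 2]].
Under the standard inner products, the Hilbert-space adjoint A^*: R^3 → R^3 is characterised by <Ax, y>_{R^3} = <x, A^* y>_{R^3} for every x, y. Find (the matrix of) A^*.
A^* = A^T =
[[1, 1, -3],
 [-1, -1, -2],
 [1, 0, 2]]

For real matrices with standard dot products, the defining identity <Ax, y> = <x, A^* y> gives (Ax)^T y = x^T (A^*) y, i.e. x^T A^T y = x^T (A^*) y. Since this holds for all x, y, we must have A^* = A^T. Therefore
A^* =
[[1, 1, -3],
 [-1, -1, -2],
 [1, 0, 2]].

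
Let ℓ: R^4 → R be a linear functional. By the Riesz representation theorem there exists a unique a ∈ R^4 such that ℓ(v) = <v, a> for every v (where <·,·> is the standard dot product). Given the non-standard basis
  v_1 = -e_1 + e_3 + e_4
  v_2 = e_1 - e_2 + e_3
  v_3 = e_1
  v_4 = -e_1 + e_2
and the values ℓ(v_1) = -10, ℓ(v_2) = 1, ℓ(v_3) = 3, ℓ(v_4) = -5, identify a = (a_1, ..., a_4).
a = (3, -2, -4, -3)

Write a = (a_1, ..., a_4) in the standard basis. For each basis vector v_i, ℓ(v_i) = <v_i, a> is a linear equation in the a_j's. Collect the n equations into a matrix system V a = ℓ, where row i of V is v_i (expressed in the standard basis). Since V is invertible (lower-triangular with 1s on the diagonal, up to permutation), solve by back-substitution:
  V =
[[-1, 0, 1, 1],
 [1, -1, 1, 0],
 [1, 0, 0, 0],
 [-1, 1, 0, 0]]
  V a = (-10, 1, 3, -5)
Solving gives a = (3, -2, -4, -3).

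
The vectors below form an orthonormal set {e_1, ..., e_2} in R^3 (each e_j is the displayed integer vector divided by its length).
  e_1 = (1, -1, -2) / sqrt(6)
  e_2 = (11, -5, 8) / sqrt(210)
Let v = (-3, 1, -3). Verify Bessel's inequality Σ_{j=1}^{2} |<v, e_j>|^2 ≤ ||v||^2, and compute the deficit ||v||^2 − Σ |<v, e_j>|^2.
Σ |<v, e_j>|^2 = 664/35; ||v||^2 = 19; deficit = 1/35

Write each e_j = u_j / sqrt(<u_j, u_j>) where u_j is the displayed integer vector. Then <v, e_j> = <v, u_j> / sqrt(<u_j, u_j>), so |<v, e_j>|^2 = <v, u_j>^2 / <u_j, u_j>.
Coefficients: <v, e_1> = 2/sqrt(6), <v, e_2> = -62/sqrt(210).
Square and sum: Σ |<v, e_j>|^2 = 664/35.
Compute ||v||^2 = v·v = 19.
Deficit = 19 − 664/35 = 1/35 ≥ 0, confirming Bessel's inequality. (The deficit equals ||v − Σ <v,e_j> e_j||^2, the squared distance from v to span{e_j}.)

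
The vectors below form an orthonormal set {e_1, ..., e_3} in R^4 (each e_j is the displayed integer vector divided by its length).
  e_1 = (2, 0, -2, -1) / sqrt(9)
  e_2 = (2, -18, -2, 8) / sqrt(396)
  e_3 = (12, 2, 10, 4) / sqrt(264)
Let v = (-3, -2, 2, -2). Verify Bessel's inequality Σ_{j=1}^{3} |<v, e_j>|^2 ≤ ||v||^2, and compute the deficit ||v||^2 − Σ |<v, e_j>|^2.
Σ |<v, e_j>|^2 = 31/3; ||v||^2 = 21; deficit = 32/3

Write each e_j = u_j / sqrt(<u_j, u_j>) where u_j is the displayed integer vector. Then <v, e_j> = <v, u_j> / sqrt(<u_j, u_j>), so |<v, e_j>|^2 = <v, u_j>^2 / <u_j, u_j>.
Coefficients: <v, e_1> = -8/sqrt(9), <v, e_2> = 10/sqrt(396), <v, e_3> = -28/sqrt(264).
Square and sum: Σ |<v, e_j>|^2 = 31/3.
Compute ||v||^2 = v·v = 21.
Deficit = 21 − 31/3 = 32/3 ≥ 0, confirming Bessel's inequality. (The deficit equals ||v − Σ <v,e_j> e_j||^2, the squared distance from v to span{e_j}.)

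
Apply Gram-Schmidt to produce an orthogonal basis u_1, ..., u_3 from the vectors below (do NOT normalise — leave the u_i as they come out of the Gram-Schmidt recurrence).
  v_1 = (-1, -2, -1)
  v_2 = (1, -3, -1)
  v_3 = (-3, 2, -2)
Orthogonal basis:
  u_1 = (-1, -2, -1)
  u_2 = (2, -1, 0)
  u_3 = (11/30, 11/15, -11/6)

Apply the Gram-Schmidt recurrence
  u_1 = v_1
  u_i = v_i − Σ_{j<i} ((v_i · u_j) / (u_j · u_j)) · u_j.

Step by step this gives:
  u_1 = (-1, -2, -1)
  u_2 = (2, -1, 0)
  u_3 = (11/30, 11/15, -11/6)

Orthogonality check:
  u_2 · u_1 = 0 (should be 0)
  u_3 · u_1 = 0 (should be 0)
  u_3 · u_2 = 0 (should be 0)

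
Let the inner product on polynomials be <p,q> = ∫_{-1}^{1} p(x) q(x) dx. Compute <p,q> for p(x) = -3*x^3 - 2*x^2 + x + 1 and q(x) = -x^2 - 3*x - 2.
<p,q> = 2/5

Expand the product: p(x)·q(x) = 3*x^5 + 11*x^4 + 11*x^3 - 5*x - 2.
∫_{-1}^{1} of each monomial x^k gives [2/(k+1) if k even, 0 if k odd]. Integrating term-by-term (or equivalently evaluating the antiderivative F(x) = x^6/2 + 11*x^5/5 + 11*x^4/4 - 5*x^2/2 - 2*x at the endpoints):
  F(1) − F(−1) = 19/20 − (11/20) = 2/5.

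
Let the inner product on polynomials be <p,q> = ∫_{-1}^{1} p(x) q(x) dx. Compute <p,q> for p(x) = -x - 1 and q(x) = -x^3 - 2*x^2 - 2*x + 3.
<p,q> = -44/15

Expand the product: p(x)·q(x) = x^4 + 3*x^3 + 4*x^2 - x - 3.
∫_{-1}^{1} of each monomial x^k gives [2/(k+1) if k even, 0 if k odd]. Integrating term-by-term (or equivalently evaluating the antiderivative F(x) = x^5/5 + 3*x^4/4 + 4*x^3/3 - x^2/2 - 3*x at the endpoints):
  F(1) − F(−1) = -73/60 − (103/60) = -44/15.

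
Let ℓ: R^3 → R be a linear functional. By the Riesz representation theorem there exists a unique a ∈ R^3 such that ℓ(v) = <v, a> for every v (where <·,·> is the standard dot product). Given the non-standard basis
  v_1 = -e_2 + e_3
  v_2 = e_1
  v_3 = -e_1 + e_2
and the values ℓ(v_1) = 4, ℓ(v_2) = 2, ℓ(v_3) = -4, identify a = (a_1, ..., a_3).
a = (2, -2, 2)

Write a = (a_1, ..., a_3) in the standard basis. For each basis vector v_i, ℓ(v_i) = <v_i, a> is a linear equation in the a_j's. Collect the n equations into a matrix system V a = ℓ, where row i of V is v_i (expressed in the standard basis). Since V is invertible (lower-triangular with 1s on the diagonal, up to permutation), solve by back-substitution:
  V =
[[0, -1, 1],
 [1, 0, 0],
 [-1, 1, 0]]
  V a = (4, 2, -4)
Solving gives a = (2, -2, 2).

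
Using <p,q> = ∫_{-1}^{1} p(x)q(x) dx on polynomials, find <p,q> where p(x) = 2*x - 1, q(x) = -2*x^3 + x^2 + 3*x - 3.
<p,q> = 116/15

Expand the product: p(x)·q(x) = -4*x^4 + 4*x^3 + 5*x^2 - 9*x + 3.
∫_{-1}^{1} of each monomial x^k gives [2/(k+1) if k even, 0 if k odd]. Integrating term-by-term (or equivalently evaluating the antiderivative F(x) = -4*x^5/5 + x^4 + 5*x^3/3 - 9*x^2/2 + 3*x at the endpoints):
  F(1) − F(−1) = 11/30 − (-221/30) = 116/15.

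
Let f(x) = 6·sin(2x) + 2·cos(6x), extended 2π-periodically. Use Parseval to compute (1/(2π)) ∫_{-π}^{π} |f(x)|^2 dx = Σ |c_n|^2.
Σ |c_n|^2 = 20

Expand |f|^2 and use orthogonality of {sin(nx), cos(mx)} on [-π, π]:
  ∫_{-π}^{π} sin(nx)^2 dx = π, ∫ cos(mx)^2 dx = π, and cross terms integrate to 0.
So ∫_{-π}^{π} f(x)^2 dx = 6^2 · π + 2^2 · π = (36 + 4)π.
Divide by 2π: (36 + 4)/2 = 20.
By Parseval, this equals Σ |c_n|^2.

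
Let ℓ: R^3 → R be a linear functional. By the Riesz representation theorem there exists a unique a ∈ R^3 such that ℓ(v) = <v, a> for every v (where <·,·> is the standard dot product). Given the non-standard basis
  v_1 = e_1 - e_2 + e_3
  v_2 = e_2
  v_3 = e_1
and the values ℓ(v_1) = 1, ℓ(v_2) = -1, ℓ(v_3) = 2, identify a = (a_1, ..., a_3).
a = (2, -1, -2)

Write a = (a_1, ..., a_3) in the standard basis. For each basis vector v_i, ℓ(v_i) = <v_i, a> is a linear equation in the a_j's. Collect the n equations into a matrix system V a = ℓ, where row i of V is v_i (expressed in the standard basis). Since V is invertible (lower-triangular with 1s on the diagonal, up to permutation), solve by back-substitution:
  V =
[[1, -1, 1],
 [0, 1, 0],
 [1, 0, 0]]
  V a = (1, -1, 2)
Solving gives a = (2, -1, -2).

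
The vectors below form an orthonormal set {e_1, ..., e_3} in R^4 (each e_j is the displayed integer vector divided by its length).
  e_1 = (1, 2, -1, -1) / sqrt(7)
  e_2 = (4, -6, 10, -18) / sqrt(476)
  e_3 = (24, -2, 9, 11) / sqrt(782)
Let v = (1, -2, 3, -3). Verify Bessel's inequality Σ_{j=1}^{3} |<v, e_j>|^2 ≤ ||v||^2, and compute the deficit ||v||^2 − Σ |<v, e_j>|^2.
Σ |<v, e_j>|^2 = 527/23; ||v||^2 = 23; deficit = 2/23

Write each e_j = u_j / sqrt(<u_j, u_j>) where u_j is the displayed integer vector. Then <v, e_j> = <v, u_j> / sqrt(<u_j, u_j>), so |<v, e_j>|^2 = <v, u_j>^2 / <u_j, u_j>.
Coefficients: <v, e_1> = -3/sqrt(7), <v, e_2> = 100/sqrt(476), <v, e_3> = 22/sqrt(782).
Square and sum: Σ |<v, e_j>|^2 = 527/23.
Compute ||v||^2 = v·v = 23.
Deficit = 23 − 527/23 = 2/23 ≥ 0, confirming Bessel's inequality. (The deficit equals ||v − Σ <v,e_j> e_j||^2, the squared distance from v to span{e_j}.)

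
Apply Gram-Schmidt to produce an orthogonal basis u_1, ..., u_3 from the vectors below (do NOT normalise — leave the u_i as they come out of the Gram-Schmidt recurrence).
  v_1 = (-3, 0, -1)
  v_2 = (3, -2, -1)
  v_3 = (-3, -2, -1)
Orthogonal basis:
  u_1 = (-3, 0, -1)
  u_2 = (3/5, -2, -9/5)
  u_3 = (-6/19, -18/19, 18/19)

Apply the Gram-Schmidt recurrence
  u_1 = v_1
  u_i = v_i − Σ_{j<i} ((v_i · u_j) / (u_j · u_j)) · u_j.

Step by step this gives:
  u_1 = (-3, 0, -1)
  u_2 = (3/5, -2, -9/5)
  u_3 = (-6/19, -18/19, 18/19)

Orthogonality check:
  u_2 · u_1 = 0 (should be 0)
  u_3 · u_1 = 0 (should be 0)
  u_3 · u_2 = 0 (should be 0)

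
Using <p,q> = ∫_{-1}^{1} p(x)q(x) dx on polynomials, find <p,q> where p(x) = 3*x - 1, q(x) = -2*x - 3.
<p,q> = 2

Expand the product: p(x)·q(x) = -6*x^2 - 7*x + 3.
∫_{-1}^{1} of each monomial x^k gives [2/(k+1) if k even, 0 if k odd]. Integrating term-by-term (or equivalently evaluating the antiderivative F(x) = -2*x^3 - 7*x^2/2 + 3*x at the endpoints):
  F(1) − F(−1) = -5/2 − (-9/2) = 2.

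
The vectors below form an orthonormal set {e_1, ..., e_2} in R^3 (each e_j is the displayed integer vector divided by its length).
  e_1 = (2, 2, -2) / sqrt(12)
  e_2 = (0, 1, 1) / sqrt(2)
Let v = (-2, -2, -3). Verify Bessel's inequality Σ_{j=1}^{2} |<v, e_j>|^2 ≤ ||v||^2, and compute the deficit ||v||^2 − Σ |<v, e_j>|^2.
Σ |<v, e_j>|^2 = 77/6; ||v||^2 = 17; deficit = 25/6

Write each e_j = u_j / sqrt(<u_j, u_j>) where u_j is the displayed integer vector. Then <v, e_j> = <v, u_j> / sqrt(<u_j, u_j>), so |<v, e_j>|^2 = <v, u_j>^2 / <u_j, u_j>.
Coefficients: <v, e_1> = -2/sqrt(12), <v, e_2> = -5/sqrt(2).
Square and sum: Σ |<v, e_j>|^2 = 77/6.
Compute ||v||^2 = v·v = 17.
Deficit = 17 − 77/6 = 25/6 ≥ 0, confirming Bessel's inequality. (The deficit equals ||v − Σ <v,e_j> e_j||^2, the squared distance from v to span{e_j}.)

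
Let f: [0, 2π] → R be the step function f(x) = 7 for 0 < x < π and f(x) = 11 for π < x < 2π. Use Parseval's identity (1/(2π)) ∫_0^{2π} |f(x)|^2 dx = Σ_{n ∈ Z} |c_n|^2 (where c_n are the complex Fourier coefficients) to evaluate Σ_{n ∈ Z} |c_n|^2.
Σ |c_n|^2 = 85

Parseval equates the L^2 energy of f (normalised by 1/(2π)) with the ℓ^2 sum of its Fourier coefficients: (1/(2π)) ∫_0^{2π} |f|^2 = Σ |c_n|^2.
Compute the left side: (1/(2π)) [∫_0^π 7^2 dx + ∫_π^{2π} 11^2 dx] = (1/(2π)) · (49π + 121π) = (49 + 121)/2 = 85.
So Σ_{n ∈ Z} |c_n|^2 = 85.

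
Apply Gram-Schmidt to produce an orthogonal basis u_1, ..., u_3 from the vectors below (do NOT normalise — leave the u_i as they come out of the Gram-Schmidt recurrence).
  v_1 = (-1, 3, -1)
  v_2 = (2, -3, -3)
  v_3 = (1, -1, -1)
Orthogonal basis:
  u_1 = (-1, 3, -1)
  u_2 = (14/11, -9/11, -41/11)
  u_3 = (24/89, 10/89, 6/89)

Apply the Gram-Schmidt recurrence
  u_1 = v_1
  u_i = v_i − Σ_{j<i} ((v_i · u_j) / (u_j · u_j)) · u_j.

Step by step this gives:
  u_1 = (-1, 3, -1)
  u_2 = (14/11, -9/11, -41/11)
  u_3 = (24/89, 10/89, 6/89)

Orthogonality check:
  u_2 · u_1 = 0 (should be 0)
  u_3 · u_1 = 0 (should be 0)
  u_3 · u_2 = 0 (should be 0)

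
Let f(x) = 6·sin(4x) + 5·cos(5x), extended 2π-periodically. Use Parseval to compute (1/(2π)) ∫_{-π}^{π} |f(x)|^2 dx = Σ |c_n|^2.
Σ |c_n|^2 = 61/2

Expand |f|^2 and use orthogonality of {sin(nx), cos(mx)} on [-π, π]:
  ∫_{-π}^{π} sin(nx)^2 dx = π, ∫ cos(mx)^2 dx = π, and cross terms integrate to 0.
So ∫_{-π}^{π} f(x)^2 dx = 6^2 · π + 5^2 · π = (36 + 25)π.
Divide by 2π: (36 + 25)/2 = 61/2.
By Parseval, this equals Σ |c_n|^2.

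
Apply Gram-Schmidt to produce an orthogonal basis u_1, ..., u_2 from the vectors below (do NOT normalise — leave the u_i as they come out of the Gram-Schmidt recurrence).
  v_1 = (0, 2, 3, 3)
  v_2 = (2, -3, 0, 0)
Orthogonal basis:
  u_1 = (0, 2, 3, 3)
  u_2 = (2, -27/11, 9/11, 9/11)

Apply the Gram-Schmidt recurrence
  u_1 = v_1
  u_i = v_i − Σ_{j<i} ((v_i · u_j) / (u_j · u_j)) · u_j.

Step by step this gives:
  u_1 = (0, 2, 3, 3)
  u_2 = (2, -27/11, 9/11, 9/11)

Orthogonality check:
  u_2 · u_1 = 0 (should be 0)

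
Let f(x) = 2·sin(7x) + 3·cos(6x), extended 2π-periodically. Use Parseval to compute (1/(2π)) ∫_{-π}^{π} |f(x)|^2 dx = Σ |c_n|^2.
Σ |c_n|^2 = 13/2

Expand |f|^2 and use orthogonality of {sin(nx), cos(mx)} on [-π, π]:
  ∫_{-π}^{π} sin(nx)^2 dx = π, ∫ cos(mx)^2 dx = π, and cross terms integrate to 0.
So ∫_{-π}^{π} f(x)^2 dx = 2^2 · π + 3^2 · π = (4 + 9)π.
Divide by 2π: (4 + 9)/2 = 13/2.
By Parseval, this equals Σ |c_n|^2.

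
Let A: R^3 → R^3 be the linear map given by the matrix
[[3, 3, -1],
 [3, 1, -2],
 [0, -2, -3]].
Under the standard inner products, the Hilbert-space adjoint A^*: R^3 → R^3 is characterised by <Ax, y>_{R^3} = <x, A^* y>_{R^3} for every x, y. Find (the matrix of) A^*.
A^* = A^T =
[[3, 3, 0],
 [3, 1, -2],
 [-1, -2, -3]]

For real matrices with standard dot products, the defining identity <Ax, y> = <x, A^* y> gives (Ax)^T y = x^T (A^*) y, i.e. x^T A^T y = x^T (A^*) y. Since this holds for all x, y, we must have A^* = A^T. Therefore
A^* =
[[3, 3, 0],
 [3, 1, -2],
 [-1, -2, -3]].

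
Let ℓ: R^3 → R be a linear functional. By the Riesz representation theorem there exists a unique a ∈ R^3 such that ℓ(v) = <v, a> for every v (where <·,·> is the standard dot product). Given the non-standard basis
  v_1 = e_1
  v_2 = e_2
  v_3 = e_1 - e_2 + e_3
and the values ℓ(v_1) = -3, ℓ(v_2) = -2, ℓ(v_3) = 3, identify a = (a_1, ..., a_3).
a = (-3, -2, 4)

Write a = (a_1, ..., a_3) in the standard basis. For each basis vector v_i, ℓ(v_i) = <v_i, a> is a linear equation in the a_j's. Collect the n equations into a matrix system V a = ℓ, where row i of V is v_i (expressed in the standard basis). Since V is invertible (lower-triangular with 1s on the diagonal, up to permutation), solve by back-substitution:
  V =
[[1, 0, 0],
 [0, 1, 0],
 [1, -1, 1]]
  V a = (-3, -2, 3)
Solving gives a = (-3, -2, 4).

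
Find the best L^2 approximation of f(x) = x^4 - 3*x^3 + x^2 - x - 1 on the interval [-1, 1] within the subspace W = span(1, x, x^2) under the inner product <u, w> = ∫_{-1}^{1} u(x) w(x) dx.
g(x) = 13*x^2/7 - 14*x/5 - 38/35

The best approximation g ∈ W is the orthogonal projection of f onto W. Writing g = a_0 + a_1 x + a_2 x^2, the coefficients solve the normal equations G · a = b where
  G_{ij} = <φ_i, φ_j> and b_i = <f, φ_i>, with φ_0 = 1, φ_1 = x, φ_2 = x^2.
G =
  [2, 0, 2/3]
  [0, 2/3, 0]
  [2/3, 0, 2/5],
b = (-14/15, -28/15, 2/105).
Solving gives a_0 = -38/35, a_1 = -14/5, a_2 = 13/7, so
  g(x) = 13*x^2/7 - 14*x/5 - 38/35.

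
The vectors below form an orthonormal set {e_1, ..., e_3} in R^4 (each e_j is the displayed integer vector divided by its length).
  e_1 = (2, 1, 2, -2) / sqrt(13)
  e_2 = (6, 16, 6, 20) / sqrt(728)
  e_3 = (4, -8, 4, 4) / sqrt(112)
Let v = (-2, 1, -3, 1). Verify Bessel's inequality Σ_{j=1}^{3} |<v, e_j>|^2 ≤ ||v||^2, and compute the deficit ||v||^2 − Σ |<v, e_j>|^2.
Σ |<v, e_j>|^2 = 29/2; ||v||^2 = 15; deficit = 1/2

Write each e_j = u_j / sqrt(<u_j, u_j>) where u_j is the displayed integer vector. Then <v, e_j> = <v, u_j> / sqrt(<u_j, u_j>), so |<v, e_j>|^2 = <v, u_j>^2 / <u_j, u_j>.
Coefficients: <v, e_1> = -11/sqrt(13), <v, e_2> = 6/sqrt(728), <v, e_3> = -24/sqrt(112).
Square and sum: Σ |<v, e_j>|^2 = 29/2.
Compute ||v||^2 = v·v = 15.
Deficit = 15 − 29/2 = 1/2 ≥ 0, confirming Bessel's inequality. (The deficit equals ||v − Σ <v,e_j> e_j||^2, the squared distance from v to span{e_j}.)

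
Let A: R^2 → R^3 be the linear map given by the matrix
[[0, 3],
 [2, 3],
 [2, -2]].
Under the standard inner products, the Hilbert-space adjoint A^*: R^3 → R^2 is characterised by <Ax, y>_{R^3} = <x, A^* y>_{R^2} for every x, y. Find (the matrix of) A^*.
A^* = A^T =
[[0, 2, 2],
 [3, 3, -2]]

For real matrices with standard dot products, the defining identity <Ax, y> = <x, A^* y> gives (Ax)^T y = x^T (A^*) y, i.e. x^T A^T y = x^T (A^*) y. Since this holds for all x, y, we must have A^* = A^T. Therefore
A^* =
[[0, 2, 2],
 [3, 3, -2]].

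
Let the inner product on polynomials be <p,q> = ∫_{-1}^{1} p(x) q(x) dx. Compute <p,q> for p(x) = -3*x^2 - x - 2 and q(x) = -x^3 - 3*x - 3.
<p,q> = 102/5

Expand the product: p(x)·q(x) = 3*x^5 + x^4 + 11*x^3 + 12*x^2 + 9*x + 6.
∫_{-1}^{1} of each monomial x^k gives [2/(k+1) if k even, 0 if k odd]. Integrating term-by-term (or equivalently evaluating the antiderivative F(x) = x^6/2 + x^5/5 + 11*x^4/4 + 4*x^3 + 9*x^2/2 + 6*x at the endpoints):
  F(1) − F(−1) = 359/20 − (-49/20) = 102/5.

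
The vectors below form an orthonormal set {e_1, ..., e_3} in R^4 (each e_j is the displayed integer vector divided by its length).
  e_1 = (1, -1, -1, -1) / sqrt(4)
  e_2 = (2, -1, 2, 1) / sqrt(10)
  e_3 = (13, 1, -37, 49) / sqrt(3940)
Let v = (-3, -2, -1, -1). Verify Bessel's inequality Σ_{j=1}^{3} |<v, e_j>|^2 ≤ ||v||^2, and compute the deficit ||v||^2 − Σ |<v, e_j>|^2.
Σ |<v, e_j>|^2 = 1155/197; ||v||^2 = 15; deficit = 1800/197

Write each e_j = u_j / sqrt(<u_j, u_j>) where u_j is the displayed integer vector. Then <v, e_j> = <v, u_j> / sqrt(<u_j, u_j>), so |<v, e_j>|^2 = <v, u_j>^2 / <u_j, u_j>.
Coefficients: <v, e_1> = 1/sqrt(4), <v, e_2> = -7/sqrt(10), <v, e_3> = -53/sqrt(3940).
Square and sum: Σ |<v, e_j>|^2 = 1155/197.
Compute ||v||^2 = v·v = 15.
Deficit = 15 − 1155/197 = 1800/197 ≥ 0, confirming Bessel's inequality. (The deficit equals ||v − Σ <v,e_j> e_j||^2, the squared distance from v to span{e_j}.)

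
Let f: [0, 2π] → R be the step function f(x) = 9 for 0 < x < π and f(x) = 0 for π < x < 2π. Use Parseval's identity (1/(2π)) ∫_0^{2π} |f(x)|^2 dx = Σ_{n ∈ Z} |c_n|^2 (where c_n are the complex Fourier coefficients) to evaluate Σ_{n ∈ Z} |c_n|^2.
Σ |c_n|^2 = 81/2

Parseval equates the L^2 energy of f (normalised by 1/(2π)) with the ℓ^2 sum of its Fourier coefficients: (1/(2π)) ∫_0^{2π} |f|^2 = Σ |c_n|^2.
Compute the left side: (1/(2π)) [∫_0^π 9^2 dx + ∫_π^{2π} 0^2 dx] = (1/(2π)) · (81π + 0π) = (81 + 0)/2 = 81/2.
So Σ_{n ∈ Z} |c_n|^2 = 81/2.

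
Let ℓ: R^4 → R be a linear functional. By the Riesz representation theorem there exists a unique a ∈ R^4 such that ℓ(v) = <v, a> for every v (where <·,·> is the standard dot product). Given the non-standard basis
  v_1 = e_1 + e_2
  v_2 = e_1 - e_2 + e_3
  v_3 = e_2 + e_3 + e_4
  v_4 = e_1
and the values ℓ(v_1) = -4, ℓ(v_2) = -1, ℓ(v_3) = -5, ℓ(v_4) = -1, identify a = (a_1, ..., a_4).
a = (-1, -3, -3, 1)

Write a = (a_1, ..., a_4) in the standard basis. For each basis vector v_i, ℓ(v_i) = <v_i, a> is a linear equation in the a_j's. Collect the n equations into a matrix system V a = ℓ, where row i of V is v_i (expressed in the standard basis). Since V is invertible (lower-triangular with 1s on the diagonal, up to permutation), solve by back-substitution:
  V =
[[1, 1, 0, 0],
 [1, -1, 1, 0],
 [0, 1, 1, 1],
 [1, 0, 0, 0]]
  V a = (-4, -1, -5, -1)
Solving gives a = (-1, -3, -3, 1).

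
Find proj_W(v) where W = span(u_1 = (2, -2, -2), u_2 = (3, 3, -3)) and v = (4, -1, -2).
proj_W(v) = (3, -1, -3)

Set up U = [u_1 | ... | u_2] ∈ R^(3×2). The projector onto W = col(U) is P = U (U^T U)^(-1) U^T.
Compute U^T U =
  [12, 6]
  [6, 27],
and U^T v = (14, 15).
Solve U^T U · c = U^T v for the coefficients: c = (1, 1/3). The projection is proj_W(v) = U c.
Check: (v - proj_W(v)) · u_1 = 0  (should be 0).
Check: (v - proj_W(v)) · u_2 = 0  (should be 0).
Result: proj_W(v) = (3, -1, -3).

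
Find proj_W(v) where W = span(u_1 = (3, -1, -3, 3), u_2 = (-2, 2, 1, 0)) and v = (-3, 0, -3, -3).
proj_W(v) = (-114/131, 18/131, 129/131, -144/131)

Set up U = [u_1 | ... | u_2] ∈ R^(4×2). The projector onto W = col(U) is P = U (U^T U)^(-1) U^T.
Compute U^T U =
  [28, -11]
  [-11, 9],
and U^T v = (-9, 3).
Solve U^T U · c = U^T v for the coefficients: c = (-48/131, -15/131). The projection is proj_W(v) = U c.
Check: (v - proj_W(v)) · u_1 = 0  (should be 0).
Check: (v - proj_W(v)) · u_2 = 0  (should be 0).
Result: proj_W(v) = (-114/131, 18/131, 129/131, -144/131).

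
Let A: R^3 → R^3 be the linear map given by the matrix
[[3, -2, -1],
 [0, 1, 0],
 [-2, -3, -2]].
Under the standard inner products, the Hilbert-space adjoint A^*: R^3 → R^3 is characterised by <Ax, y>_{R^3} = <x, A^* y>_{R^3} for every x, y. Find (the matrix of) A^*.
A^* = A^T =
[[3, 0, -2],
 [-2, 1, -3],
 [-1, 0, -2]]

For real matrices with standard dot products, the defining identity <Ax, y> = <x, A^* y> gives (Ax)^T y = x^T (A^*) y, i.e. x^T A^T y = x^T (A^*) y. Since this holds for all x, y, we must have A^* = A^T. Therefore
A^* =
[[3, 0, -2],
 [-2, 1, -3],
 [-1, 0, -2]].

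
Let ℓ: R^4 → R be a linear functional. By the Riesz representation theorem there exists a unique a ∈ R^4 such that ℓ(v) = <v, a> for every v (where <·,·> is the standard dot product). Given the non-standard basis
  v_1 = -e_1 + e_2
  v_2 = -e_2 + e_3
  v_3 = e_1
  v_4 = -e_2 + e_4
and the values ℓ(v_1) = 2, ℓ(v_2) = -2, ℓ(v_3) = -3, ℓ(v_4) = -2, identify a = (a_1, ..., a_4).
a = (-3, -1, -3, -3)

Write a = (a_1, ..., a_4) in the standard basis. For each basis vector v_i, ℓ(v_i) = <v_i, a> is a linear equation in the a_j's. Collect the n equations into a matrix system V a = ℓ, where row i of V is v_i (expressed in the standard basis). Since V is invertible (lower-triangular with 1s on the diagonal, up to permutation), solve by back-substitution:
  V =
[[-1, 1, 0, 0],
 [0, -1, 1, 0],
 [1, 0, 0, 0],
 [0, -1, 0, 1]]
  V a = (2, -2, -3, -2)
Solving gives a = (-3, -1, -3, -3).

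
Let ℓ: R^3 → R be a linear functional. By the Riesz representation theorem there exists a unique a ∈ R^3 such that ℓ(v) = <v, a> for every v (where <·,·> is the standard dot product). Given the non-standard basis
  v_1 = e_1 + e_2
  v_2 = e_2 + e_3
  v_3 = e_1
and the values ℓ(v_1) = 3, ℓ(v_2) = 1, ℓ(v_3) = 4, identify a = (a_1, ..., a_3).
a = (4, -1, 2)

Write a = (a_1, ..., a_3) in the standard basis. For each basis vector v_i, ℓ(v_i) = <v_i, a> is a linear equation in the a_j's. Collect the n equations into a matrix system V a = ℓ, where row i of V is v_i (expressed in the standard basis). Since V is invertible (lower-triangular with 1s on the diagonal, up to permutation), solve by back-substitution:
  V =
[[1, 1, 0],
 [0, 1, 1],
 [1, 0, 0]]
  V a = (3, 1, 4)
Solving gives a = (4, -1, 2).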